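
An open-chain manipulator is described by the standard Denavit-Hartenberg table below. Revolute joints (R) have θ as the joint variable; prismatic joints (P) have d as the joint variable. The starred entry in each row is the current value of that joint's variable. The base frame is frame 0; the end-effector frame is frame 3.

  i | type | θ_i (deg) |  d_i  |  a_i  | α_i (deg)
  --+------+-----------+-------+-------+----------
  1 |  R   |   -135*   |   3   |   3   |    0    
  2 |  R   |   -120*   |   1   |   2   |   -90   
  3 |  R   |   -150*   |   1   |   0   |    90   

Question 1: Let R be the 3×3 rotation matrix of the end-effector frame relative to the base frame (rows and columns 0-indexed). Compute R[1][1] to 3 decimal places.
End-effector y-axis (col 1 of R) = (-0.9659,-0.2588,0.0000)
R[1][1] = -0.2588

-0.259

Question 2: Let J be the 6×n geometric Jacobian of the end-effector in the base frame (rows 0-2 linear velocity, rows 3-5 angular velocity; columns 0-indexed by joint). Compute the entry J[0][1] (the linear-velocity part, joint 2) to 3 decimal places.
axis z_1 = (0.0000,0.0000,1.0000); lever o_n−o_1 = (-1.4836,1.6730,1.0000)
cross product → J_v[:, 1] = (-1.6730,-1.4836,0.0000)
J_ω[:, 1] = z_1
entry J[0][1] = -1.6730

-1.673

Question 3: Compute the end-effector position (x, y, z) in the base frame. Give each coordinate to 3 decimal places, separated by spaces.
-3.605 -0.448 4.000

after link 1: o_1 = (-2.1213, -2.1213, 3.0000)
after link 2: o_2 = (-2.6390, -0.1895, 4.0000)
after link 3: o_3 = (-3.6049, -0.4483, 4.0000)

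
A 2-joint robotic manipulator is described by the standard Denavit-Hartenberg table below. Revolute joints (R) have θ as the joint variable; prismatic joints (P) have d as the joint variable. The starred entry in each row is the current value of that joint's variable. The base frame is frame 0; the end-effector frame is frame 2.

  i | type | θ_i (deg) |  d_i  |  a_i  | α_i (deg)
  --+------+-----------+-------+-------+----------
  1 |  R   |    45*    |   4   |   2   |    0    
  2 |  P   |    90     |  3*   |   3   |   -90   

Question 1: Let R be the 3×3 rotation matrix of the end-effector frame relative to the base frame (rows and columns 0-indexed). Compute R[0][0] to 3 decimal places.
-0.707

End-effector x-axis (col 0 of R) = (-0.7071,0.7071,0.0000)
R[0][0] = -0.7071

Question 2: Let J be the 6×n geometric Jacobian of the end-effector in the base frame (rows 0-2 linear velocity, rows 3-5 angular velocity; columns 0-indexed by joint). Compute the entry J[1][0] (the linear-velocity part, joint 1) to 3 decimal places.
-0.707

axis z_0 = ẑ; lever o_n−o_0 = (-0.7071,3.5355,7.0000)
cross product → J_v[:, 0] = (-3.5355,-0.7071,0.0000)
J_ω[:, 0] = z_0
entry J[1][0] = -0.7071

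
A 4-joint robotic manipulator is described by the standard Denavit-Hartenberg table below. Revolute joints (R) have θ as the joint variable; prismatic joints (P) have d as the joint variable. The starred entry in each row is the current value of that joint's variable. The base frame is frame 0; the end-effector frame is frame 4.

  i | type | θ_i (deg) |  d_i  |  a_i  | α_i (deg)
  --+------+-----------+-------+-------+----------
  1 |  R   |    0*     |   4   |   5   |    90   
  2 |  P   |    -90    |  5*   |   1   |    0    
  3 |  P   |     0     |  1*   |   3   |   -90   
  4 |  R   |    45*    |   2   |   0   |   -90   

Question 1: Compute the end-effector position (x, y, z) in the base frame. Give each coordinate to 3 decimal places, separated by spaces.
7.000 -6.000 0.000

after link 1: o_1 = (5.0000, 0.0000, 4.0000)
after link 2: o_2 = (5.0000, -5.0000, 3.0000)
after link 3: o_3 = (5.0000, -6.0000, 0.0000)
after link 4: o_4 = (7.0000, -6.0000, 0.0000)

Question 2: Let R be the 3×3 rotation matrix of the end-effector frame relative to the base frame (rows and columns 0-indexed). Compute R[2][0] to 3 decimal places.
-0.707

End-effector x-axis (col 0 of R) = (0.0000,0.7071,-0.7071)
R[2][0] = -0.7071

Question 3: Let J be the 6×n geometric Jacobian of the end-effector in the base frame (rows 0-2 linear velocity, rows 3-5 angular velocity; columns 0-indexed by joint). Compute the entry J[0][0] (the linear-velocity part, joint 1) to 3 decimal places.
6.000

axis z_0 = ẑ; lever o_n−o_0 = (7.0000,-6.0000,0.0000)
cross product → J_v[:, 0] = (6.0000,7.0000,-0.0000)
J_ω[:, 0] = z_0
entry J[0][0] = 6.0000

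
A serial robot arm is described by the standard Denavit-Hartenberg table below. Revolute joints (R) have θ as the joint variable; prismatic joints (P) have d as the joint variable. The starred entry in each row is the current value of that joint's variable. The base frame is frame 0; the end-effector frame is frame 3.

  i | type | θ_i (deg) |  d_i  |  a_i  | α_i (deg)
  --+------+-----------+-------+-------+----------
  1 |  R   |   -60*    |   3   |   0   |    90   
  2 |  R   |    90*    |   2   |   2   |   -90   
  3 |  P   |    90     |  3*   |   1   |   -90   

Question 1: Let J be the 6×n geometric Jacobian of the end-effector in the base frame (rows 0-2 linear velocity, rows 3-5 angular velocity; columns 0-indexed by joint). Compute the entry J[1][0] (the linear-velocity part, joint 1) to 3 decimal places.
axis z_0 = ẑ; lever o_n−o_0 = (-2.3660,2.0981,5.0000)
cross product → J_v[:, 0] = (-2.0981,-2.3660,0.0000)
J_ω[:, 0] = z_0
entry J[1][0] = -2.3660

-2.366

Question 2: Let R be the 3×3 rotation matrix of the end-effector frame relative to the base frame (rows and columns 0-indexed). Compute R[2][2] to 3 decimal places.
End-effector z-axis (col 2 of R) = (-0.0000,0.0000,-1.0000)
R[2][2] = -1.0000

-1.000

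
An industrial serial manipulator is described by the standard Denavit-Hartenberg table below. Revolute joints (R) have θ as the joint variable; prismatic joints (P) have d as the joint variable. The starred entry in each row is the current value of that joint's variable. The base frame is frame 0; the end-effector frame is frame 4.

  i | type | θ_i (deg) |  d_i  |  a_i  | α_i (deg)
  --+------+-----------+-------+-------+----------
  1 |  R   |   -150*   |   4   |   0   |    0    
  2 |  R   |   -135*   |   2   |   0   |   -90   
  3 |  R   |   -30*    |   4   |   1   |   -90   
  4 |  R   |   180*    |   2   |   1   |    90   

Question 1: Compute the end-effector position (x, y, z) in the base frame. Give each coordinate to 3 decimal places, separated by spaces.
after link 1: o_1 = (0.0000, 0.0000, 4.0000)
after link 2: o_2 = (0.0000, 0.0000, 6.0000)
after link 3: o_3 = (-3.6396, 1.8718, 6.5000)
after link 4: o_4 = (-3.6049, 2.0012, 4.2679)

-3.605 2.001 4.268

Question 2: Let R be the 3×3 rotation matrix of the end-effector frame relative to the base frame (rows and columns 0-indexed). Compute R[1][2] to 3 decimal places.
-0.259

End-effector z-axis (col 2 of R) = (0.9659,-0.2588,-0.0000)
R[1][2] = -0.2588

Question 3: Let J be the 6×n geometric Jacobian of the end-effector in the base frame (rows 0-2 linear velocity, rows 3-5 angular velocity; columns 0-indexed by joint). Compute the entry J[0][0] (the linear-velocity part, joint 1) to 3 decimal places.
-2.001

axis z_0 = ẑ; lever o_n−o_0 = (-3.6049,2.0012,4.2679)
cross product → J_v[:, 0] = (-2.0012,-3.6049,0.0000)
J_ω[:, 0] = z_0
entry J[0][0] = -2.0012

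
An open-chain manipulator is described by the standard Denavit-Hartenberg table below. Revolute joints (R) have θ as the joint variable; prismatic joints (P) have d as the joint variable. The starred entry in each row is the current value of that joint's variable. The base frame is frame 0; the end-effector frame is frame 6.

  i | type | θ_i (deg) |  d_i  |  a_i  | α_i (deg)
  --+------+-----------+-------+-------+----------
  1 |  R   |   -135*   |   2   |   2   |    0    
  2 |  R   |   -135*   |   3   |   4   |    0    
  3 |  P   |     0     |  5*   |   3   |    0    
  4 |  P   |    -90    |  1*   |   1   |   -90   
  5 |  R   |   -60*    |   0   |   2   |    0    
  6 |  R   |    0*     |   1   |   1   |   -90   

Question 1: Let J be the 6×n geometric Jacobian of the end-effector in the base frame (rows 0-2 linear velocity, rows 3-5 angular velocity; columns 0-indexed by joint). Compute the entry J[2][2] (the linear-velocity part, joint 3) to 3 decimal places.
prismatic axis z_2 = (0.0000,0.0000,1.0000)
J_v[:, 2] = z_2; J_ω[:, 2] = (0,0,0)
entry J[2][2] = 1.0000

1.000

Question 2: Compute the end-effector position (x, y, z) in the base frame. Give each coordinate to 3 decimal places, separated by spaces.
after link 1: o_1 = (-1.4142, -1.4142, 2.0000)
after link 2: o_2 = (-1.4142, 2.5858, 5.0000)
after link 3: o_3 = (-1.4142, 5.5858, 10.0000)
after link 4: o_4 = (-0.4142, 5.5858, 11.0000)
after link 5: o_5 = (0.5858, 5.5858, 12.7321)
after link 6: o_6 = (1.0858, 6.5858, 13.5981)

1.086 6.586 13.598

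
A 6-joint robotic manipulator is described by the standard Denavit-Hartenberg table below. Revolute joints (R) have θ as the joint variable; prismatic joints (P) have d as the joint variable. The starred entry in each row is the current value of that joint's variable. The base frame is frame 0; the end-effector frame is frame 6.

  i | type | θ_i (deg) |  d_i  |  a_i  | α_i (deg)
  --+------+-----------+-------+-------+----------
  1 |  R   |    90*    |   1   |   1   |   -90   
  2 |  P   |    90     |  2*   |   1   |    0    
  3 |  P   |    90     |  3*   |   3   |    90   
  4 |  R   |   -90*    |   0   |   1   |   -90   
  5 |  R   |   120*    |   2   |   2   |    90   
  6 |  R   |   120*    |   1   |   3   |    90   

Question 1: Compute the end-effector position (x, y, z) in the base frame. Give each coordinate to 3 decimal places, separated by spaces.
-3.384 -6.598 0.933

after link 1: o_1 = (0.0000, 1.0000, 1.0000)
after link 2: o_2 = (-2.0000, 1.0000, 0.0000)
after link 3: o_3 = (-5.0000, -2.0000, -0.0000)
after link 4: o_4 = (-4.0000, -2.0000, -0.0000)
after link 5: o_5 = (-5.0000, -4.0000, 1.7321)
after link 6: o_6 = (-3.3840, -6.5981, 0.9330)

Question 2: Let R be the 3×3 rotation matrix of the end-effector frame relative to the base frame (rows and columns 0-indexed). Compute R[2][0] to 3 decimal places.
End-effector x-axis (col 0 of R) = (0.2500,-0.8660,-0.4330)
R[2][0] = -0.4330

-0.433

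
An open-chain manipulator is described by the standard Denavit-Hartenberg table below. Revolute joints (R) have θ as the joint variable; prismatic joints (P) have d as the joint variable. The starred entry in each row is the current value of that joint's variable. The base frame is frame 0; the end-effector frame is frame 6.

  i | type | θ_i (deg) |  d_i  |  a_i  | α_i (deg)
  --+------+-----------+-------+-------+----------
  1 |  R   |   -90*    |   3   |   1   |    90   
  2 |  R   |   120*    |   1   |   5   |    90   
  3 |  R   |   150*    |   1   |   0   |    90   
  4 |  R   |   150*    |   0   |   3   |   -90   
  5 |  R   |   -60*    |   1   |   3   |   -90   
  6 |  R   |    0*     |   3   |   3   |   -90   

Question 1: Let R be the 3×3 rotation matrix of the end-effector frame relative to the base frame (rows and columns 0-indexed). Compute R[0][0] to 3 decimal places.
-0.533

End-effector x-axis (col 0 of R) = (-0.5335,0.1875,0.8248)
R[0][0] = -0.5335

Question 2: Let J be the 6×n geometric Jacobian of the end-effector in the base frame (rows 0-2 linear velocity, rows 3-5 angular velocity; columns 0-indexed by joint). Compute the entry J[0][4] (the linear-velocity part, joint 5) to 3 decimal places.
axis z_4 = (0.2500,0.9665,-0.0580); lever o_n−o_4 = (-0.5269,1.5658,6.5780)
cross product → J_v[:, 4] = (6.4486,-1.6139,0.9007)
J_ω[:, 4] = z_4
entry J[0][4] = 6.4486

6.449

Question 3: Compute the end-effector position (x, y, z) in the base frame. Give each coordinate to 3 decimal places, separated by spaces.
-0.228 2.026 17.107

after link 1: o_1 = (0.0000, -1.0000, 3.0000)
after link 2: o_2 = (-1.0000, 1.5000, 7.3301)
after link 3: o_3 = (-1.0000, 0.6340, 7.8301)
after link 4: o_4 = (0.2990, 0.4599, 10.5287)
after link 5: o_5 = (-1.0514, 1.9889, 12.9450)
after link 6: o_6 = (-0.2279, 2.0257, 17.1067)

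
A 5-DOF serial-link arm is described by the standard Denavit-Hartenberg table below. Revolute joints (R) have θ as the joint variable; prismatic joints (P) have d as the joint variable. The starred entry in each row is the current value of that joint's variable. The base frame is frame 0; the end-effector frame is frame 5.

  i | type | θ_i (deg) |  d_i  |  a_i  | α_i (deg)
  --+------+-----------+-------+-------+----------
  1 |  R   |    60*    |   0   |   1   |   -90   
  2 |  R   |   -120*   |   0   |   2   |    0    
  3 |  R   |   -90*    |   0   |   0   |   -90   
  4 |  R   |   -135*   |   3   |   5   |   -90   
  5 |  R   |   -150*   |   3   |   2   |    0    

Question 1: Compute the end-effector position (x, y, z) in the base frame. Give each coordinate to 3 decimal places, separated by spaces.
-4.756 0.626 5.291

after link 1: o_1 = (0.5000, 0.8660, 0.0000)
after link 2: o_2 = (0.0000, 0.0000, 1.7321)
after link 3: o_3 = (0.0000, 0.0000, 1.7321)
after link 4: o_4 = (-2.2809, 3.1204, 6.0979)
after link 5: o_5 = (-4.7563, 0.6261, 5.2909)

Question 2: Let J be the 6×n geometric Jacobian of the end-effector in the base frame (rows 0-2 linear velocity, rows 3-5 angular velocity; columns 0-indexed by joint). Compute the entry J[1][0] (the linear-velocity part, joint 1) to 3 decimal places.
-4.756

axis z_0 = ẑ; lever o_n−o_0 = (-4.7563,0.6261,5.2909)
cross product → J_v[:, 0] = (-0.6261,-4.7563,0.0000)
J_ω[:, 0] = z_0
entry J[1][0] = -4.7563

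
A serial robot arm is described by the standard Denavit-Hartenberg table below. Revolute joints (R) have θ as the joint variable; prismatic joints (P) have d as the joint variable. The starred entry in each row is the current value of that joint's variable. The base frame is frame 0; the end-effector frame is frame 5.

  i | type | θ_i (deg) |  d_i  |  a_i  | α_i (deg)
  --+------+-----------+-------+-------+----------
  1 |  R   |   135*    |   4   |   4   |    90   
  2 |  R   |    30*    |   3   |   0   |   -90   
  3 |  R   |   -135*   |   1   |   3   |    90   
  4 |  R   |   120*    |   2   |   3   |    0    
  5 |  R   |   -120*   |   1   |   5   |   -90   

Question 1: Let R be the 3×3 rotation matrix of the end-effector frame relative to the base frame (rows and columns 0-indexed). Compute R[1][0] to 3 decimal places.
0.067

End-effector x-axis (col 0 of R) = (0.9330,0.0670,-0.3536)
R[1][0] = 0.0670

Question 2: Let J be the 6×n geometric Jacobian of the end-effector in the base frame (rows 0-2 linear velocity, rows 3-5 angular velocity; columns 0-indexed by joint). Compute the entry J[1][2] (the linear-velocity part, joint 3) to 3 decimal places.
6.266

axis z_2 = (0.3536,-0.3536,0.8660); lever o_n−o_2 = (7.1357,-3.6357,-0.2427)
cross product → J_v[:, 2] = (3.2345,6.2655,1.2374)
J_ω[:, 2] = z_2
entry J[1][2] = 6.2655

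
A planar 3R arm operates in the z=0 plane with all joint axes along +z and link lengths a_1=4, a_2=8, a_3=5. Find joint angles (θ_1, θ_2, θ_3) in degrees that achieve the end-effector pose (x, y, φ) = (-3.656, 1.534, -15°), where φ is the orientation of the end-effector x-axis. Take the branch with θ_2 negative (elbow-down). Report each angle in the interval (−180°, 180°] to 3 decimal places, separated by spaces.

-135.000 -89.996 -150.003

wrist centre = target − a_3·(cos φ, sin φ) = (-8.4856, 2.8281)
cos θ_2 = (80.0040−4²−8²)/(2·4·8) = 0.0001; θ_2 = -89.9964° (elbow-down)
β = atan2(2.8281,-8.4856) = 161.5678°; ψ = atan2(-8.0000,4.0005) = -63.4321°
θ_1 = β − ψ = 224.9998°
θ_3 = φ − θ_1 − θ_2 = -150.0034° (wrapped to (-180°,180°])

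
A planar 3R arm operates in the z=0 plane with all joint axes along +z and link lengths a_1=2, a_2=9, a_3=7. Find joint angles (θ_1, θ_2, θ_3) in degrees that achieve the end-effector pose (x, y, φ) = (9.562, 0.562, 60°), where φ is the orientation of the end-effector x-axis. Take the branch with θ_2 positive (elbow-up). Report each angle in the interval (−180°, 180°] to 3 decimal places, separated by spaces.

-150.002 120.000 90.002

wrist centre = target − a_3·(cos φ, sin φ) = (6.0620, -5.5002)
cos θ_2 = (66.9998−2²−9²)/(2·2·9) = -0.5000; θ_2 = 120.0004° (elbow-up)
β = atan2(-5.5002,6.0620) = -42.2181°; ψ = atan2(7.7942,-2.5000) = 107.7840°
θ_1 = β − ψ = -150.0022°
θ_3 = φ − θ_1 − θ_2 = 90.0018° (wrapped to (-180°,180°])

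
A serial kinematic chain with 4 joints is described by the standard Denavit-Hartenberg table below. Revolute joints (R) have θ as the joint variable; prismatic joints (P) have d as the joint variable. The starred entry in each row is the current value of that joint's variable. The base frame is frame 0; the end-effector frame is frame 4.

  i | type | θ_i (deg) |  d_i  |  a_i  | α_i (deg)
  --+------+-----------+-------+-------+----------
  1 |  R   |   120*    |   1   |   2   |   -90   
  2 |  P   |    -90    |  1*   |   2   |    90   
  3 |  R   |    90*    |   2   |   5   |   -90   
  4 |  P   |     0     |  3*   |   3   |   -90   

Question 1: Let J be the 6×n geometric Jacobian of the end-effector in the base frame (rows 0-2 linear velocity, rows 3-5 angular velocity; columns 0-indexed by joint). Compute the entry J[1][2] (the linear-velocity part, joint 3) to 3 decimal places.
axis z_2 = (0.5000,-0.8660,0.0000); lever o_n−o_2 = (-5.9282,-5.7321,-3.0000)
cross product → J_v[:, 2] = (2.5981,1.5000,-8.0000)
J_ω[:, 2] = z_2
entry J[1][2] = 1.5000

1.500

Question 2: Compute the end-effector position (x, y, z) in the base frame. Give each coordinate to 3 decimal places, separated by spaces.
after link 1: o_1 = (-1.0000, 1.7321, 1.0000)
after link 2: o_2 = (-1.8660, 1.2321, 3.0000)
after link 3: o_3 = (-5.1962, -3.0000, 3.0000)
after link 4: o_4 = (-7.7942, -4.5000, 0.0000)

-7.794 -4.500 0.000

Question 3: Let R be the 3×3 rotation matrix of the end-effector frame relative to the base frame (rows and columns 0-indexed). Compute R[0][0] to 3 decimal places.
-0.866

End-effector x-axis (col 0 of R) = (-0.8660,-0.5000,0.0000)
R[0][0] = -0.8660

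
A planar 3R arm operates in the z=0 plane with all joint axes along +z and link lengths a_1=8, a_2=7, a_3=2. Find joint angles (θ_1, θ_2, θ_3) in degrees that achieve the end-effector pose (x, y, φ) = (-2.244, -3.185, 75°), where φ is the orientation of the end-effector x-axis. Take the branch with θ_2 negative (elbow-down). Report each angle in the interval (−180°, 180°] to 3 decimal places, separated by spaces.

wrist centre = target − a_3·(cos φ, sin φ) = (-2.7616, -5.1169)
cos θ_2 = (33.8088−8²−7²)/(2·8·7) = -0.7071; θ_2 = -134.9965° (elbow-down)
β = atan2(-5.1169,-2.7616) = -118.3564°; ψ = atan2(-4.9500,3.0506) = -58.3558°
θ_1 = β − ψ = -60.0005°
θ_3 = φ − θ_1 − θ_2 = -90.0029° (wrapped to (-180°,180°])

-60.001 -134.997 -90.003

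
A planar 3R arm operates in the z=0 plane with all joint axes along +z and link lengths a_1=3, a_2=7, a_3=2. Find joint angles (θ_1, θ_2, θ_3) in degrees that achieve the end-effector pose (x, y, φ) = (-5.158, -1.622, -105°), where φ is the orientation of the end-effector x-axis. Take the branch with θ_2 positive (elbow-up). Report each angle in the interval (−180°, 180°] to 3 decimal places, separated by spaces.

45.005 149.994 60.001

wrist centre = target − a_3·(cos φ, sin φ) = (-4.6404, 0.3099)
cos θ_2 = (21.6290−3²−7²)/(2·3·7) = -0.8660; θ_2 = 149.9945° (elbow-up)
β = atan2(0.3099,-4.6404) = 176.1799°; ψ = atan2(3.5006,-3.0618) = 131.1750°
θ_1 = β − ψ = 45.0048°
θ_3 = φ − θ_1 − θ_2 = 60.0007° (wrapped to (-180°,180°])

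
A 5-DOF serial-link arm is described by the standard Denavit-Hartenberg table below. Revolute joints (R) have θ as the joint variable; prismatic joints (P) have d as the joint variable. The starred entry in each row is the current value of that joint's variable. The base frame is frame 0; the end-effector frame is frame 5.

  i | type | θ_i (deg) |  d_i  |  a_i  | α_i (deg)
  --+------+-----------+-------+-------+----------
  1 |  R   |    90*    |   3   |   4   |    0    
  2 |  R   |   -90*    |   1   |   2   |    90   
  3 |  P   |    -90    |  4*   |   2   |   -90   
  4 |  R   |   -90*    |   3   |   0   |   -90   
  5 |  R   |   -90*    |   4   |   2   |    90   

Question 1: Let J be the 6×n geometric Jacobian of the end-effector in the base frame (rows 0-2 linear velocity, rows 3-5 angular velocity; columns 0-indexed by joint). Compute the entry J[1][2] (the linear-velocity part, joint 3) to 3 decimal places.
prismatic axis z_2 = (0.0000,-1.0000,0.0000)
J_v[:, 2] = z_2; J_ω[:, 2] = (0,0,0)
entry J[1][2] = -1.0000

-1.000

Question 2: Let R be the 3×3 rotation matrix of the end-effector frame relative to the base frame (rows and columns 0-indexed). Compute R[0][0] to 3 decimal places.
End-effector x-axis (col 0 of R) = (1.0000,-0.0000,0.0000)
R[0][0] = 1.0000

1.000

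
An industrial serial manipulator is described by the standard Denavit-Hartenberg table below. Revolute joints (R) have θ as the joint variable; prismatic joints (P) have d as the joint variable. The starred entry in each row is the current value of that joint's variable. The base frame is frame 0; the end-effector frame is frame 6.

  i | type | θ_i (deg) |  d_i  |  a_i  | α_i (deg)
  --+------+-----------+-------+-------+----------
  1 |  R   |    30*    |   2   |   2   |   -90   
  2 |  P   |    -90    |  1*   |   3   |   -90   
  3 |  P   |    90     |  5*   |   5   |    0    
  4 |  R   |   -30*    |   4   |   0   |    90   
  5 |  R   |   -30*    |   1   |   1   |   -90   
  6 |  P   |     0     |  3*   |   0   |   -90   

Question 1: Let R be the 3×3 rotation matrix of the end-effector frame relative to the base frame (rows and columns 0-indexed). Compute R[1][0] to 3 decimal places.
End-effector x-axis (col 0 of R) = (-0.0580,-0.8995,0.4330)
R[1][0] = -0.8995

-0.900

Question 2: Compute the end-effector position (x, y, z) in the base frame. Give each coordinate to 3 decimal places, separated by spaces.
after link 1: o_1 = (1.7321, 1.0000, 2.0000)
after link 2: o_2 = (1.2321, 1.8660, 5.0000)
after link 3: o_3 = (8.0622, 0.0359, 5.0000)
after link 4: o_4 = (11.5263, 2.0359, 5.0000)
after link 5: o_5 = (11.2183, 1.5694, 6.2990)
after link 6: o_6 = (14.1178, 1.7434, 7.0490)

14.118 1.743 7.049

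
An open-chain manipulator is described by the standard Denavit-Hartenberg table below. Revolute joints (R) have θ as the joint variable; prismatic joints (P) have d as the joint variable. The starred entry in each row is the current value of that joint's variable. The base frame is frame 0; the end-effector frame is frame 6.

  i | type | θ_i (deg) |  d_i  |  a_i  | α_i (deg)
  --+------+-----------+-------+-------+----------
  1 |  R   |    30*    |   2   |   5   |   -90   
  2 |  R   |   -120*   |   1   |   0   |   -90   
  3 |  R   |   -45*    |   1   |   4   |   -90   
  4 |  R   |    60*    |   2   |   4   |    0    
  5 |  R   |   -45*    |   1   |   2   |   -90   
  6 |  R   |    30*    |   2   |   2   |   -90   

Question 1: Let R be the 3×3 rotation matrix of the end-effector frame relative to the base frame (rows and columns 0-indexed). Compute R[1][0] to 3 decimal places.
End-effector x-axis (col 0 of R) = (-0.7437,0.6619,0.0940)
R[1][0] = 0.6619

0.662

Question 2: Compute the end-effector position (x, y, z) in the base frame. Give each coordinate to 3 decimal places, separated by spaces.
after link 1: o_1 = (4.3301, 2.5000, 2.0000)
after link 2: o_2 = (3.8301, 3.3660, 2.0000)
after link 3: o_3 = (1.9412, 5.5414, 4.9495)
after link 4: o_4 = (-1.8817, 3.3343, 5.6669)
after link 5: o_5 = (-3.4970, 3.1625, 7.2035)
after link 6: o_6 = (-6.0918, 3.4243, 6.1086)

-6.092 3.424 6.109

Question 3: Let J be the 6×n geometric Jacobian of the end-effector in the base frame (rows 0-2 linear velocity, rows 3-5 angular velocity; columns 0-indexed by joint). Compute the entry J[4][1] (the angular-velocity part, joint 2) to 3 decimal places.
0.866

axis z_1 = (-0.5000,0.8660,0.0000); lever o_n−o_1 = (-10.4219,0.9243,4.1086)
cross product → J_v[:, 1] = (3.5581,2.0543,8.5635)
J_ω[:, 1] = z_1
entry J[4][1] = 0.8660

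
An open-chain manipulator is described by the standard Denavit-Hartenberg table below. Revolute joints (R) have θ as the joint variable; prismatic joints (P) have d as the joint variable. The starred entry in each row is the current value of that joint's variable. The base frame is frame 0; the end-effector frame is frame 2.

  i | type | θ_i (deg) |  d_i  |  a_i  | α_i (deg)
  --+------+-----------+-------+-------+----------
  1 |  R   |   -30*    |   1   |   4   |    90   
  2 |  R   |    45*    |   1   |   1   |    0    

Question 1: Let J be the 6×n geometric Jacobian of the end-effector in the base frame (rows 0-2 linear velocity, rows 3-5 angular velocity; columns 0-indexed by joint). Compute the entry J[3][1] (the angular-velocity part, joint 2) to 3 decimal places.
-0.500

axis z_1 = (-0.5000,-0.8660,0.0000); lever o_n−o_1 = (0.1124,-1.2196,0.7071)
cross product → J_v[:, 1] = (-0.6124,0.3536,0.7071)
J_ω[:, 1] = z_1
entry J[3][1] = -0.5000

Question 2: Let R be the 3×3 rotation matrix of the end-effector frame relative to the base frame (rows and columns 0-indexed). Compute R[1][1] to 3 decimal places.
End-effector y-axis (col 1 of R) = (-0.6124,0.3536,0.7071)
R[1][1] = 0.3536

0.354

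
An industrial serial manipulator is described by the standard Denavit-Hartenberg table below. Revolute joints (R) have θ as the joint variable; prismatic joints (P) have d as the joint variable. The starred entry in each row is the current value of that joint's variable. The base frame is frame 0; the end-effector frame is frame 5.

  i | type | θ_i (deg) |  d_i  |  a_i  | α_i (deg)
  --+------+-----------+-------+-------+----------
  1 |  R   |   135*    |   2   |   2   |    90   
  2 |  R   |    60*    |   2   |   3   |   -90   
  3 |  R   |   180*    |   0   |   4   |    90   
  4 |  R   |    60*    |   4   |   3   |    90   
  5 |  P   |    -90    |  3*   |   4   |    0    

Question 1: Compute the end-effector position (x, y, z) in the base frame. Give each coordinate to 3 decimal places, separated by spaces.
after link 1: o_1 = (-1.4142, 1.4142, 2.0000)
after link 2: o_2 = (-1.0607, 3.8891, 4.5981)
after link 3: o_3 = (0.3536, 2.4749, 1.1340)
after link 4: o_4 = (-0.3536, -2.4749, 1.1340)
after link 5: o_5 = (2.4749, 0.3536, -1.8660)

2.475 0.354 -1.866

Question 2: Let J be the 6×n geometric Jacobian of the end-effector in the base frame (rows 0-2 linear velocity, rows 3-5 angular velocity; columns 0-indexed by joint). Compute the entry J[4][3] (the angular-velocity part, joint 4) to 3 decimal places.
axis z_3 = (-0.7071,-0.7071,0.0000); lever o_n−o_3 = (2.1213,-2.1213,-3.0000)
cross product → J_v[:, 3] = (2.1213,-2.1213,3.0000)
J_ω[:, 3] = z_3
entry J[4][3] = -0.7071

-0.707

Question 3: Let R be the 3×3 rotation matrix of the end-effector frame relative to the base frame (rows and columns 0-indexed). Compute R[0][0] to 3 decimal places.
0.707

End-effector x-axis (col 0 of R) = (0.7071,0.7071,-0.0000)
R[0][0] = 0.7071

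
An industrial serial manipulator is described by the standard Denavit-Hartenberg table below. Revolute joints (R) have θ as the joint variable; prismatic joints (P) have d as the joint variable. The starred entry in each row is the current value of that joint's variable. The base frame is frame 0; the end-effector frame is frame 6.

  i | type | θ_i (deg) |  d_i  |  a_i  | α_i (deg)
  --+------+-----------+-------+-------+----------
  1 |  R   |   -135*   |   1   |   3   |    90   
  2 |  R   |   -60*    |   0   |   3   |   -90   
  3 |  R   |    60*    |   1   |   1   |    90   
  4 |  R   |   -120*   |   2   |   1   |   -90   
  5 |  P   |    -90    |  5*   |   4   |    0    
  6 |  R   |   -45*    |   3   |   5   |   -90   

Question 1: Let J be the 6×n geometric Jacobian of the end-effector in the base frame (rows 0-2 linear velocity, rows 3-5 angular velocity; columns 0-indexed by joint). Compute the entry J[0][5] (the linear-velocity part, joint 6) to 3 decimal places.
-1.228

axis z_5 = (0.6834,-0.3772,-0.6250); lever o_n−o_5 = (-1.3872,-4.2343,-3.7612)
cross product → J_v[:, 5] = (-1.2276,3.4375,-3.4171)
J_ω[:, 5] = z_5
entry J[0][5] = -1.2276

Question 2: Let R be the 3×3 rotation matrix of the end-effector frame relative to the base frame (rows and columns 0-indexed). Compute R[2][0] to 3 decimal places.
-0.377

End-effector x-axis (col 0 of R) = (-0.6875,-0.6205,-0.3772)
R[2][0] = -0.3772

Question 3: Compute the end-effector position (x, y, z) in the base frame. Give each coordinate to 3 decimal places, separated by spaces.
-4.975 -9.495 -13.134

after link 1: o_1 = (-2.1213, -2.1213, 1.0000)
after link 2: o_2 = (-3.1820, -3.1820, -1.5981)
after link 3: o_3 = (-3.3588, -4.5835, -1.5311)
after link 4: o_4 = (-4.3657, -3.5639, -3.2476)
after link 5: o_5 = (-3.5875, -5.2606, -9.3726)
after link 6: o_6 = (-4.9748, -9.4949, -13.1338)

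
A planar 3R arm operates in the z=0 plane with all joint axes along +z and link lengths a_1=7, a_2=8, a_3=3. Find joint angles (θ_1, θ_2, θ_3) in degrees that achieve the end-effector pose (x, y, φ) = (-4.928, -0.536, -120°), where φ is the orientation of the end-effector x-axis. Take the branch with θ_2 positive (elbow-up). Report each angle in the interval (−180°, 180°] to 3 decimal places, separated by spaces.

wrist centre = target − a_3·(cos φ, sin φ) = (-3.4280, 2.0621)
cos θ_2 = (16.0033−7²−8²)/(2·7·8) = -0.8660; θ_2 = 150.0019° (elbow-up)
β = atan2(2.0621,-3.4280) = 148.9714°; ψ = atan2(3.9998,0.0717) = 88.9735°
θ_1 = β − ψ = 59.9980°
θ_3 = φ − θ_1 − θ_2 = 30.0002° (wrapped to (-180°,180°])

59.998 150.002 30.000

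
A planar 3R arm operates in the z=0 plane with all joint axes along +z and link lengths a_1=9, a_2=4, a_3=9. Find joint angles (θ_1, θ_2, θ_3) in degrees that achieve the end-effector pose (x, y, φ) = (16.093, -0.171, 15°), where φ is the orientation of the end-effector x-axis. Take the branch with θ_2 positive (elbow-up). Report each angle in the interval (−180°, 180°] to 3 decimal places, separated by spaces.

-45.000 119.994 -59.994

wrist centre = target − a_3·(cos φ, sin φ) = (7.3997, -2.5004)
cos θ_2 = (61.0069−9²−4²)/(2·9·4) = -0.4999; θ_2 = 119.9936° (elbow-up)
β = atan2(-2.5004,7.3997) = -18.6703°; ψ = atan2(3.4643,7.0004) = 26.3297°
θ_1 = β − ψ = -45.0000°
θ_3 = φ − θ_1 − θ_2 = -59.9936° (wrapped to (-180°,180°])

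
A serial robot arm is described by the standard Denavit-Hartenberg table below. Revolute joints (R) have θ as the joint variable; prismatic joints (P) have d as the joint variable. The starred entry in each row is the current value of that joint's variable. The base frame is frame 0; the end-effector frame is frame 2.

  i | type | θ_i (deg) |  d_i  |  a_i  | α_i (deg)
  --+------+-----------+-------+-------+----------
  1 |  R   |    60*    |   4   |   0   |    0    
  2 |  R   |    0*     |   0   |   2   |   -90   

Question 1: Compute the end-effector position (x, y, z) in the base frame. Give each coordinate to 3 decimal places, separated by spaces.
after link 1: o_1 = (0.0000, 0.0000, 4.0000)
after link 2: o_2 = (1.0000, 1.7321, 4.0000)

1.000 1.732 4.000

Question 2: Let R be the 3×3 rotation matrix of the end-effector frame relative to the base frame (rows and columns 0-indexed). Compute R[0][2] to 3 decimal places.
End-effector z-axis (col 2 of R) = (-0.8660,0.5000,0.0000)
R[0][2] = -0.8660

-0.866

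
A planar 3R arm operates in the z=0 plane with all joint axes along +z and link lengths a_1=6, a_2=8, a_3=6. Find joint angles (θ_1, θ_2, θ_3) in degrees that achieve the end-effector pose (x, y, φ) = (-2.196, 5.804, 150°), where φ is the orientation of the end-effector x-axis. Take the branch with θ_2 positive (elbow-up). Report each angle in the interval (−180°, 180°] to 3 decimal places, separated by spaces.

-59.997 149.998 59.999

wrist centre = target − a_3·(cos φ, sin φ) = (3.0002, 2.8040)
cos θ_2 = (16.8633−6²−8²)/(2·6·8) = -0.8660; θ_2 = 149.9979° (elbow-up)
β = atan2(2.8040,3.0002) = 43.0644°; ψ = atan2(4.0003,-0.9281) = 103.0615°
θ_1 = β − ψ = -59.9971°
θ_3 = φ − θ_1 − θ_2 = 59.9992° (wrapped to (-180°,180°])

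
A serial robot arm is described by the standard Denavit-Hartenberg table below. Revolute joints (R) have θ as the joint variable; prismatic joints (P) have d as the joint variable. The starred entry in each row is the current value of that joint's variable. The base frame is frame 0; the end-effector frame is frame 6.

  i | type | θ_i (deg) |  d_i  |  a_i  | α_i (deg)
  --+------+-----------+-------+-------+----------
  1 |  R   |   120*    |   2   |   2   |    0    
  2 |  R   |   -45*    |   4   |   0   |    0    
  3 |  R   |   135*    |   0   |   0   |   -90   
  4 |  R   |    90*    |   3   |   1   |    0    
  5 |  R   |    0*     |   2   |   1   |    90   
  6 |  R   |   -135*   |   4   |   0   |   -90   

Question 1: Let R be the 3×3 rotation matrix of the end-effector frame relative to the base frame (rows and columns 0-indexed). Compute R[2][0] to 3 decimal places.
End-effector x-axis (col 0 of R) = (-0.3536,0.6124,0.7071)
R[2][0] = 0.7071

0.707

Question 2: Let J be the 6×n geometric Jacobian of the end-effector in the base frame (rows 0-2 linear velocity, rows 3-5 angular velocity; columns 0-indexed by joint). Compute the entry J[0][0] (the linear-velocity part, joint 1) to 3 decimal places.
axis z_0 = ẑ; lever o_n−o_0 = (-1.9641,-4.5981,4.0000)
cross product → J_v[:, 0] = (4.5981,-1.9641,0.0000)
J_ω[:, 0] = z_0
entry J[0][0] = 4.5981

4.598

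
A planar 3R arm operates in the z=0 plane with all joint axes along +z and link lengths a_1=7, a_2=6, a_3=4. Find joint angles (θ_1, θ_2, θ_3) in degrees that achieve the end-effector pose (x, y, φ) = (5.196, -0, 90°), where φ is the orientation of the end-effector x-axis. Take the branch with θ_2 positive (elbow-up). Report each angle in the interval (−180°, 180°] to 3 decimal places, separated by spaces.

wrist centre = target − a_3·(cos φ, sin φ) = (5.1960, -4.0000)
cos θ_2 = (42.9984−7²−6²)/(2·7·6) = -0.5000; θ_2 = 120.0012° (elbow-up)
β = atan2(-4.0000,5.1960) = -37.5899°; ψ = atan2(5.1961,3.9999) = 52.4113°
θ_1 = β − ψ = -90.0012°
θ_3 = φ − θ_1 − θ_2 = 60.0000° (wrapped to (-180°,180°])

-90.001 120.001 60.000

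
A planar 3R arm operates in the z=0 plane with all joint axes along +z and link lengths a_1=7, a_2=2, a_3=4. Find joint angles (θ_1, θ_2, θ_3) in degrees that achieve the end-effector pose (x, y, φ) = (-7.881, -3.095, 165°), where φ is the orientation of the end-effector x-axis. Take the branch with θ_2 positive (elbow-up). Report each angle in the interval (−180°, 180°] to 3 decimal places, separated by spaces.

wrist centre = target − a_3·(cos φ, sin φ) = (-4.0173, -4.1303)
cos θ_2 = (33.1979−7²−2²)/(2·7·2) = -0.7072; θ_2 = 135.0091° (elbow-up)
β = atan2(-4.1303,-4.0173) = -134.2056°; ψ = atan2(1.4140,5.5856) = 14.2060°
θ_1 = β − ψ = -148.4116°
θ_3 = φ − θ_1 − θ_2 = 178.4024° (wrapped to (-180°,180°])

-148.412 135.009 178.402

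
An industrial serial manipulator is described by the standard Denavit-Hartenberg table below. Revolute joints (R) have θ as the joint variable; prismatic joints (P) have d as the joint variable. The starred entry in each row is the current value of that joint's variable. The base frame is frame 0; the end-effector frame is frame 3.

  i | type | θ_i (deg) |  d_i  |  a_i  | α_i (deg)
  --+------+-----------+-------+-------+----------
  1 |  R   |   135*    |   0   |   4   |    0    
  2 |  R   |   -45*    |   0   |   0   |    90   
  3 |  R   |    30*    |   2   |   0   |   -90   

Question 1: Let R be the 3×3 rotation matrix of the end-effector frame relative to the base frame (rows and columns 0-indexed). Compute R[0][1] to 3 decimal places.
End-effector y-axis (col 1 of R) = (-1.0000,-0.0000,-0.0000)
R[0][1] = -1.0000

-1.000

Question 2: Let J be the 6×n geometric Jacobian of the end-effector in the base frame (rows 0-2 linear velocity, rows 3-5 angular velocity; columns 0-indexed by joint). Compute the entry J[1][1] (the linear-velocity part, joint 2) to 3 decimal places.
2.000

axis z_1 = (0.0000,0.0000,1.0000); lever o_n−o_1 = (2.0000,0.0000,0.0000)
cross product → J_v[:, 1] = (0.0000,2.0000,0.0000)
J_ω[:, 1] = z_1
entry J[1][1] = 2.0000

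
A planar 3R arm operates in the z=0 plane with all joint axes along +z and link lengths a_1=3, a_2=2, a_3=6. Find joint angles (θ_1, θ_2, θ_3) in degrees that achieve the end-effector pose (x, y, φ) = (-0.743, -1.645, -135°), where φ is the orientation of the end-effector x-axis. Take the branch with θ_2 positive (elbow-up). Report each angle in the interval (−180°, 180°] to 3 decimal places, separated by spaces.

13.162 60.026 151.812

wrist centre = target − a_3·(cos φ, sin φ) = (3.4996, 2.5976)
cos θ_2 = (18.9952−3²−2²)/(2·3·2) = 0.4996; θ_2 = 60.0263° (elbow-up)
β = atan2(2.5976,3.4996) = 36.5850°; ψ = atan2(1.7325,3.9992) = 23.4229°
θ_1 = β − ψ = 13.1621°
θ_3 = φ − θ_1 − θ_2 = 151.8116° (wrapped to (-180°,180°])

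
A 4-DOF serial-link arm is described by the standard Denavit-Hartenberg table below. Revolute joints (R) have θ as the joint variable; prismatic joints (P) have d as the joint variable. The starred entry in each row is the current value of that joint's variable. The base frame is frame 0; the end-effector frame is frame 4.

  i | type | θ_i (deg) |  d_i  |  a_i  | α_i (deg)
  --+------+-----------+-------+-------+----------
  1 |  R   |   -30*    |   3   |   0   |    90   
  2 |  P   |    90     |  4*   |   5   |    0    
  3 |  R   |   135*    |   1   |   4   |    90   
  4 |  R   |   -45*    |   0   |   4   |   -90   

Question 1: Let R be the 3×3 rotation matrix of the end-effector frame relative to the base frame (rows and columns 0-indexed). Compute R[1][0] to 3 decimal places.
End-effector x-axis (col 0 of R) = (-0.0795,0.8624,-0.5000)
R[1][0] = 0.8624

0.862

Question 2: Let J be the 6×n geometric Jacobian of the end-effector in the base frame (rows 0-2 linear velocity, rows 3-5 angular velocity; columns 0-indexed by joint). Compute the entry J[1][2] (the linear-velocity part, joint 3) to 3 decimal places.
axis z_2 = (-0.5000,-0.8660,0.0000); lever o_n−o_2 = (-3.2673,3.9977,-4.8284)
cross product → J_v[:, 2] = (4.1815,-2.4142,-4.8284)
J_ω[:, 2] = z_2
entry J[1][2] = -2.4142

-2.414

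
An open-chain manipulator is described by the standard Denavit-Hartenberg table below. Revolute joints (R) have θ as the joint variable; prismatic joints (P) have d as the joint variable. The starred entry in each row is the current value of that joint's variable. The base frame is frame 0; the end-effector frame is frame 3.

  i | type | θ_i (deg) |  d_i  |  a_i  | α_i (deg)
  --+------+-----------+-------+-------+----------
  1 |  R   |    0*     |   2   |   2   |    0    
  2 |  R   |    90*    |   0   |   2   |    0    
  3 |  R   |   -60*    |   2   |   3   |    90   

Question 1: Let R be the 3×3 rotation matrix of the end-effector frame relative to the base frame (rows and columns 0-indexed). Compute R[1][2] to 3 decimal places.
-0.866

End-effector z-axis (col 2 of R) = (0.5000,-0.8660,0.0000)
R[1][2] = -0.8660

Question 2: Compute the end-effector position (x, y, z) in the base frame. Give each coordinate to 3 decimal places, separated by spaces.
after link 1: o_1 = (2.0000, 0.0000, 2.0000)
after link 2: o_2 = (2.0000, 2.0000, 2.0000)
after link 3: o_3 = (4.5981, 3.5000, 4.0000)

4.598 3.500 4.000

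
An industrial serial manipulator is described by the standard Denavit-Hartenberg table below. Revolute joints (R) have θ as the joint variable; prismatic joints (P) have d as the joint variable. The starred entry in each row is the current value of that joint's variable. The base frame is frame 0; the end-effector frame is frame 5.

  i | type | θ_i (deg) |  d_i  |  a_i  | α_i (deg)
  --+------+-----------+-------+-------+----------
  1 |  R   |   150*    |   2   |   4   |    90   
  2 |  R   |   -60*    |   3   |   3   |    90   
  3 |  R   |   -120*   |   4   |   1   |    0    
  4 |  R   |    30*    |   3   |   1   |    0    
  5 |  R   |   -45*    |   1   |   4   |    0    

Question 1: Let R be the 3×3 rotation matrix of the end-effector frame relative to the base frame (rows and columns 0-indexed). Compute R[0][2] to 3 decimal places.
End-effector z-axis (col 2 of R) = (0.7500,-0.4330,-0.5000)
R[0][2] = 0.7500

0.750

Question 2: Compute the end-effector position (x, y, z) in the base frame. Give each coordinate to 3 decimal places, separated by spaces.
1.831 -3.014 -1.716

after link 1: o_1 = (-3.4641, 2.0000, 2.0000)
after link 2: o_2 = (-3.2631, 5.3481, -0.5981)
after link 3: o_3 = (-0.4796, 2.7410, -2.1651)
after link 4: o_4 = (1.2704, 0.5760, -3.6651)
after link 5: o_5 = (1.8309, -3.0136, -1.7156)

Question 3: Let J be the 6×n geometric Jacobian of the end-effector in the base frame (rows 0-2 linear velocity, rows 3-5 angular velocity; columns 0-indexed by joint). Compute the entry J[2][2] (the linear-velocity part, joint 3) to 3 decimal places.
-4.066

axis z_2 = (0.7500,-0.4330,-0.5000); lever o_n−o_2 = (5.0940,-8.3617,-1.1175)
cross product → J_v[:, 2] = (-3.6970,-1.7089,-4.0655)
J_ω[:, 2] = z_2
entry J[2][2] = -4.0655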